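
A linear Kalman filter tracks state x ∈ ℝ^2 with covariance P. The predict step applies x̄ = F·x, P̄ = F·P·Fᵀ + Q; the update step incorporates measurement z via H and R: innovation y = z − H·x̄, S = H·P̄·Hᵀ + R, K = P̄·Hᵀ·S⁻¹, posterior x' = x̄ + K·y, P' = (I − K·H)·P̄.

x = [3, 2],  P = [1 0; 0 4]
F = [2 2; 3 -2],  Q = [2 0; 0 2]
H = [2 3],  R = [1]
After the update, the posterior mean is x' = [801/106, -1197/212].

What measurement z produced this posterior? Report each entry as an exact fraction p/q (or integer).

z = [-2]

x̄ = F·x = [10, 5]
P̄ = F·P·Fᵀ + Q = [22 -10; -10 27]
S = H·P̄·Hᵀ + R = [212]
K = P̄·Hᵀ·S⁻¹ = [7/106; 61/212]
x' − x̄ = [-259/106, -2257/212] = K·y
y = (KᵀK)⁻¹·Kᵀ·(x' − x̄) = [-37]
z = y + H·x̄ = [-37] + [35] = [-2]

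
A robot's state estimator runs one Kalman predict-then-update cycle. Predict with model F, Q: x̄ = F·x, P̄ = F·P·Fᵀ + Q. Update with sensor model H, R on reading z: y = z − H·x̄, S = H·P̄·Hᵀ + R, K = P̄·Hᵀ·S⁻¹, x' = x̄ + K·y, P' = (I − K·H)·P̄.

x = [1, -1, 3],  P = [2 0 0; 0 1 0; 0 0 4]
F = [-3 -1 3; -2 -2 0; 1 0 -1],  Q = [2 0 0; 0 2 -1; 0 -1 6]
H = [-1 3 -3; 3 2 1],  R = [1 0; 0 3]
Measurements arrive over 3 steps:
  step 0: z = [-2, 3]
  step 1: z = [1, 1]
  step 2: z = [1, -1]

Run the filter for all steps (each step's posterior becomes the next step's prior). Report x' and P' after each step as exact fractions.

step 0: x̄ = F·x = [7, 0, -2]
step 0: P̄ = F·P·Fᵀ + Q = [57 14 -18; 14 14 -5; -18 -5 12]
step 0: y = z − H·x̄ = [-1, -16]
step 0: S = H·P̄·Hᵀ + R = [190 170; 170 624]
step 0: K = P̄·Hᵀ·S⁻¹ = [-3217/44830 1388/4483; 7891/44830 252/4483; -2938/22415 -427/8966]
step 0: x' = x̄ + K·y = [94947/44830, -48211/44830, -24812/22415]
step 0: P' = (I − K·H)·P̄ = [168493/44830 -136249/44830 -191341/44830; -136249/44830 124507/44830 167293/44830; -191341/44830 167293/44830 116516/22415]
step 1: x̄ = F·x = [-192751/22415, -46736/22415, 144571/44830]
step 1: P̄ = F·P·Fᵀ + Q = [2725389/22415 157134/22415 -2049079/44830; 157134/22415 85834/22415 -78707/22415; -2049079/44830 -78707/22415 1053187/44830]
step 1: y = z − H·x̄ = [373457/44830, 1243709/44830]
step 1: S = H·P̄·Hᵀ + R = [5172673/44830 4681021/44830; 4681021/44830 41778437/44830]
step 1: K = P̄·Hᵀ·S⁻¹ = [-15728098/2165896001 775862677/2165896001; 254655129/2165896001 29983341/2165896001; -910208865/4331792002 -458835443/4331792002]
step 1: x' = x̄ + K·y = [5537202127/4331792002, -1562733425/2165896001, -6342407775/4331792002]
step 1: P' = (I − K·H)·P̄ = [11000732723/4331792002 -4115099433/2165896001 -11886624375/4331792002; -4115099433/2165896001 3716144518/2165896001 5002959286/2165896001; -11886624375/4331792002 5002959286/2165896001 7135764826/2165896001]
step 2: x̄ = F·x = [-16256681428/2165896001, -2411735277/2165896001, 5939804951/2165896001]
step 2: P̄ = F·P·Fᵀ + Q = [348088768537/4331792002 13155809150/2165896001 -128900415937/4331792002; 13155809150/2165896001 8277040056/2165896001 -6817135661/2165896001; -128900415937/4331792002 -6817135661/2165896001 75036263137/4331792002]
step 2: y = z − H·x̄ = [10963835257/2165896001, 45487813886/2165896001]
step 2: S = H·P̄·Hᵀ + R = [245439164077/2165896001 172018843543/2165896001; 172018843543/2165896001 1387423357557/2165896001]
step 2: K = P̄·Hᵀ·S⁻¹ = [-197634893983/35890175061760 12544582323077/35890175061760; 8335875727157/71780350123520 1512140709417/71780350123520; -30455827650203/143560700247040 -13759167959783/143560700247040]
step 2: x' = x̄ + K·y = [-6923856360689/35890175061760, -5973536692229/71780350123520, -49432008834869/143560700247040]
step 2: P' = (I − K·H)·P̄ = [21537219018883/8972543765440 -32027077921697/17945087530880 -92704569570577/35890175061760; -32027077921697/17945087530880 58156201978123/35890175061760 156236549276123/71780350123520; -92704569570577/35890175061760 156236549276123/71780350123520 446231133863083/143560700247040]

step 0: x' = [94947/44830, -48211/44830, -24812/22415], P' = [168493/44830 -136249/44830 -191341/44830; -136249/44830 124507/44830 167293/44830; -191341/44830 167293/44830 116516/22415]
step 1: x' = [5537202127/4331792002, -1562733425/2165896001, -6342407775/4331792002], P' = [11000732723/4331792002 -4115099433/2165896001 -11886624375/4331792002; -4115099433/2165896001 3716144518/2165896001 5002959286/2165896001; -11886624375/4331792002 5002959286/2165896001 7135764826/2165896001]
step 2: x' = [-6923856360689/35890175061760, -5973536692229/71780350123520, -49432008834869/143560700247040], P' = [21537219018883/8972543765440 -32027077921697/17945087530880 -92704569570577/35890175061760; -32027077921697/17945087530880 58156201978123/35890175061760 156236549276123/71780350123520; -92704569570577/35890175061760 156236549276123/71780350123520 446231133863083/143560700247040]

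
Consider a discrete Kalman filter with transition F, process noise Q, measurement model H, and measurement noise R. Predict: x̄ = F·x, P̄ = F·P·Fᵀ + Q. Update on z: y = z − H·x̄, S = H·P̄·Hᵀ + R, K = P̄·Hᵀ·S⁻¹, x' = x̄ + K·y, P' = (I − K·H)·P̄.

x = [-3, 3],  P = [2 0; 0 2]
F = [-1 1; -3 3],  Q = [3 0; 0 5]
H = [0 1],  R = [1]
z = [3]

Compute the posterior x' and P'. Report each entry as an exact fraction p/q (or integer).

x' = [12/7, 47/14]
P' = [25/7 2/7; 2/7 41/42]

x̄ = F·x = [6, 18]
P̄ = F·P·Fᵀ + Q = [7 12; 12 41]
y = z − H·x̄ = [-15]
S = H·P̄·Hᵀ + R = [42]
K = P̄·Hᵀ·S⁻¹ = [2/7; 41/42]
x' = x̄ + K·y = [12/7, 47/14]
P' = (I − K·H)·P̄ = [25/7 2/7; 2/7 41/42]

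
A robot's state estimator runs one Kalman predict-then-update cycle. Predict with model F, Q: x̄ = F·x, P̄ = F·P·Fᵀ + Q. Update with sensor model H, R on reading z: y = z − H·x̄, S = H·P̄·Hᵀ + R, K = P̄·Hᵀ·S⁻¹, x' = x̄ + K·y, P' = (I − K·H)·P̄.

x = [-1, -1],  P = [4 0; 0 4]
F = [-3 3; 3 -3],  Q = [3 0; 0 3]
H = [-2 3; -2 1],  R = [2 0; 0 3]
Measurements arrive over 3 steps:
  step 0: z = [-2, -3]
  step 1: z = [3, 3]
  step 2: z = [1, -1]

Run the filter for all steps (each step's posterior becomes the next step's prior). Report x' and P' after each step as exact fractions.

step 0: x' = [588/515, 0], P' = [1471/1545 2/3; 2/3 2/3]
step 1: x' = [-53231/44778, 1/3], P' = [42425/44778 2/3; 2/3 2/3]
step 2: x' = [2393860/3853971, 5/9], P' = [1217086/1284657 2/3; 2/3 2/3]

step 0: x̄ = F·x = [0, 0]
step 0: P̄ = F·P·Fᵀ + Q = [75 -72; -72 75]
step 0: y = z − H·x̄ = [-2, -3]
step 0: S = H·P̄·Hᵀ + R = [1841 1101; 1101 666]
step 0: K = P̄·Hᵀ·S⁻¹ = [74/1545 -1912/4635; 1/3 -2/9]
step 0: x' = x̄ + K·y = [588/515, 0]
step 0: P' = (I − K·H)·P̄ = [1471/1545 2/3; 2/3 2/3]
step 1: x̄ = F·x = [-1764/515, 1764/515]
step 1: P̄ = F·P·Fᵀ + Q = [2868/515 -1323/515; -1323/515 2868/515]
step 1: y = z − H·x̄ = [-1455/103, -3747/515]
step 1: S = H·P̄·Hᵀ + R = [10838/103 6132/103; 6132/103 21177/515]
step 1: K = P̄·Hᵀ·S⁻¹ = [2353/44778 -27499/67167; 1/3 -2/9]
step 1: x' = x̄ + K·y = [-53231/44778, 1/3]
step 1: P' = (I − K·H)·P̄ = [42425/44778 2/3; 2/3 2/3]
step 2: x̄ = F·x = [68157/14926, -68157/14926]
step 2: P̄ = F·P·Fᵀ + Q = [82497/14926 -37719/14926; -37719/14926 82497/14926]
step 2: y = z − H·x̄ = [355711/14926, 189545/14926]
step 2: S = H·P̄·Hᵀ + R = [1554941/14926 879231/14926; 879231/14926 608139/14926]
step 2: K = P̄·Hᵀ·S⁻¹ = [67571/1284657 -1577734/3853971; 1/3 -2/9]
step 2: x' = x̄ + K·y = [2393860/3853971, 5/9]
step 2: P' = (I − K·H)·P̄ = [1217086/1284657 2/3; 2/3 2/3]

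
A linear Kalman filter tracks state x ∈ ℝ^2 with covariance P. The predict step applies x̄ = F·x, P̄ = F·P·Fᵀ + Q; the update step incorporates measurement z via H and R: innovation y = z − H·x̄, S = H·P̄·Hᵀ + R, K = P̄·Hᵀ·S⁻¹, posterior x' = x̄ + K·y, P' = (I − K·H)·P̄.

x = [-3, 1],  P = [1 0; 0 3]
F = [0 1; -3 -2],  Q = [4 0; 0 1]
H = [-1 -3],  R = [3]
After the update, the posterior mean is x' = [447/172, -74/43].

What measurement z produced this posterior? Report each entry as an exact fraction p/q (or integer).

x̄ = F·x = [1, 7]
P̄ = F·P·Fᵀ + Q = [7 -6; -6 22]
S = H·P̄·Hᵀ + R = [172]
K = P̄·Hᵀ·S⁻¹ = [11/172; -15/43]
x' − x̄ = [275/172, -375/43] = K·y
y = (KᵀK)⁻¹·Kᵀ·(x' − x̄) = [25]
z = y + H·x̄ = [25] + [-22] = [3]

z = [3]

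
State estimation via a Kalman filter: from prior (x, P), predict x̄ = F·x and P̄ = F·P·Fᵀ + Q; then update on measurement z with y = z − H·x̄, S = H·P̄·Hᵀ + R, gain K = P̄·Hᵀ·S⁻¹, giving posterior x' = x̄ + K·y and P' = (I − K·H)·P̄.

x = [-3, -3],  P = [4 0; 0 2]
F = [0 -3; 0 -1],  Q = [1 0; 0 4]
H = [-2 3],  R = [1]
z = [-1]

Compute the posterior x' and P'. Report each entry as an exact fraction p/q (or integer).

x̄ = F·x = [9, 3]
P̄ = F·P·Fᵀ + Q = [19 6; 6 6]
y = z − H·x̄ = [8]
S = H·P̄·Hᵀ + R = [59]
K = P̄·Hᵀ·S⁻¹ = [-20/59; 6/59]
x' = x̄ + K·y = [371/59, 225/59]
P' = (I − K·H)·P̄ = [721/59 474/59; 474/59 318/59]

x' = [371/59, 225/59]
P' = [721/59 474/59; 474/59 318/59]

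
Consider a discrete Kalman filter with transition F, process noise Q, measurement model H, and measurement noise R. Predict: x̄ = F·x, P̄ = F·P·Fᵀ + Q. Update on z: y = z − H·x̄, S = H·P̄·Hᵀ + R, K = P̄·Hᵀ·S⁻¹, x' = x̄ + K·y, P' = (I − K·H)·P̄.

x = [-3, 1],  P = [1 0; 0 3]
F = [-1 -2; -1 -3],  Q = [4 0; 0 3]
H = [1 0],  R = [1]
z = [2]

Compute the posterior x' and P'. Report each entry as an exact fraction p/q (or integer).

x̄ = F·x = [1, 0]
P̄ = F·P·Fᵀ + Q = [17 19; 19 31]
y = z − H·x̄ = [1]
S = H·P̄·Hᵀ + R = [18]
K = P̄·Hᵀ·S⁻¹ = [17/18; 19/18]
x' = x̄ + K·y = [35/18, 19/18]
P' = (I − K·H)·P̄ = [17/18 19/18; 19/18 197/18]

x' = [35/18, 19/18]
P' = [17/18 19/18; 19/18 197/18]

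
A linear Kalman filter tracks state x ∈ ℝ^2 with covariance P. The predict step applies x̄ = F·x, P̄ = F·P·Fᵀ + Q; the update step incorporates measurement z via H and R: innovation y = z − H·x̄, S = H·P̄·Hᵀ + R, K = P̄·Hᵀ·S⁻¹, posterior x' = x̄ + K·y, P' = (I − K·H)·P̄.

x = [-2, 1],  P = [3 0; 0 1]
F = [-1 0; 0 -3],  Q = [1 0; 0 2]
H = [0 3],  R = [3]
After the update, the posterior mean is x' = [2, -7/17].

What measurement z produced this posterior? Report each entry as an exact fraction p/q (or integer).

z = [-1]

x̄ = F·x = [2, -3]
P̄ = F·P·Fᵀ + Q = [4 0; 0 11]
S = H·P̄·Hᵀ + R = [102]
K = P̄·Hᵀ·S⁻¹ = [0; 11/34]
x' − x̄ = [0, 44/17] = K·y
y = (KᵀK)⁻¹·Kᵀ·(x' − x̄) = [8]
z = y + H·x̄ = [8] + [-9] = [-1]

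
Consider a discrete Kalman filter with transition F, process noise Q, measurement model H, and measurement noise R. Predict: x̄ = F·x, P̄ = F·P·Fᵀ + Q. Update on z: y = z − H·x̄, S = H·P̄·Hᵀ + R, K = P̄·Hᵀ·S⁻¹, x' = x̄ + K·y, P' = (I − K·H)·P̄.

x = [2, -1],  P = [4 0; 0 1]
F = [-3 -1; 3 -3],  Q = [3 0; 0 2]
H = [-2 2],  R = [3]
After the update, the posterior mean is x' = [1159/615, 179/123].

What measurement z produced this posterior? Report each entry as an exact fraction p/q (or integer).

z = [-1]

x̄ = F·x = [-5, 9]
P̄ = F·P·Fᵀ + Q = [40 -33; -33 47]
S = H·P̄·Hᵀ + R = [615]
K = P̄·Hᵀ·S⁻¹ = [-146/615; 32/123]
x' − x̄ = [4234/615, -928/123] = K·y
y = (KᵀK)⁻¹·Kᵀ·(x' − x̄) = [-29]
z = y + H·x̄ = [-29] + [28] = [-1]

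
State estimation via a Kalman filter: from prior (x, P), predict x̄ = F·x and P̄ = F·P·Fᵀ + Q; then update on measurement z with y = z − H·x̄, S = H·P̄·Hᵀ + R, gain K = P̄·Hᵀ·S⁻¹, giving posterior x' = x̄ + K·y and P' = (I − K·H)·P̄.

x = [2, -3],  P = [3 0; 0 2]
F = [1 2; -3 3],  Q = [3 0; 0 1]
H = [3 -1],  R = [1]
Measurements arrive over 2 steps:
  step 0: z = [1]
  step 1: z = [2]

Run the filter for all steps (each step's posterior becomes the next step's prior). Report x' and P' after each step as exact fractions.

step 0: x̄ = F·x = [-4, -15]
step 0: P̄ = F·P·Fᵀ + Q = [14 3; 3 46]
step 0: y = z − H·x̄ = [-2]
step 0: S = H·P̄·Hᵀ + R = [155]
step 0: K = P̄·Hᵀ·S⁻¹ = [39/155; -37/155]
step 0: x' = x̄ + K·y = [-698/155, -2251/155]
step 0: P' = (I − K·H)·P̄ = [649/155 1908/155; 1908/155 5761/155]
step 1: x̄ = F·x = [-1040/31, -4659/155]
step 1: P̄ = F·P·Fᵀ + Q = [6358/31 5379/31; 5379/31 23501/155]
step 1: y = z − H·x̄ = [11251/155]
step 1: S = H·P̄·Hᵀ + R = [148396/155]
step 1: K = P̄·Hᵀ·S⁻¹ = [68475/148396; 14296/37099]
step 1: x' = x̄ + K·y = [-8045/148396, -77419/37099]
step 1: P' = (I − K·H)·P̄ = [185053/148396 121671/37099; 121671/37099 350717/37099]

step 0: x' = [-698/155, -2251/155], P' = [649/155 1908/155; 1908/155 5761/155]
step 1: x' = [-8045/148396, -77419/37099], P' = [185053/148396 121671/37099; 121671/37099 350717/37099]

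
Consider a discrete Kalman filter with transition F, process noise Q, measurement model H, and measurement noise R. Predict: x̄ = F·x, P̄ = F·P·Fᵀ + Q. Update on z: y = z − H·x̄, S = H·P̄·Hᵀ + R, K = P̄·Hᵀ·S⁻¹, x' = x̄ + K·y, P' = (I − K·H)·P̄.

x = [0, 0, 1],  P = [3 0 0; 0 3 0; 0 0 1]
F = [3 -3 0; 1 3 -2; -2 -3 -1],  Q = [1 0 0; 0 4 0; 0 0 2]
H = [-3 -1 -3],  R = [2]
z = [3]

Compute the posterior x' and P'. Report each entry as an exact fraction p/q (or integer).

x̄ = F·x = [0, -2, -1]
P̄ = F·P·Fᵀ + Q = [55 -18 9; -18 38 -31; 9 -31 42]
y = z − H·x̄ = [-2]
S = H·P̄·Hᵀ + R = [781]
K = P̄·Hᵀ·S⁻¹ = [-174/781; 109/781; -122/781]
x' = x̄ + K·y = [348/781, -1780/781, -537/781]
P' = (I − K·H)·P̄ = [12679/781 4908/781 -14199/781; 4908/781 17797/781 -10913/781; -14199/781 -10913/781 17918/781]

x' = [348/781, -1780/781, -537/781]
P' = [12679/781 4908/781 -14199/781; 4908/781 17797/781 -10913/781; -14199/781 -10913/781 17918/781]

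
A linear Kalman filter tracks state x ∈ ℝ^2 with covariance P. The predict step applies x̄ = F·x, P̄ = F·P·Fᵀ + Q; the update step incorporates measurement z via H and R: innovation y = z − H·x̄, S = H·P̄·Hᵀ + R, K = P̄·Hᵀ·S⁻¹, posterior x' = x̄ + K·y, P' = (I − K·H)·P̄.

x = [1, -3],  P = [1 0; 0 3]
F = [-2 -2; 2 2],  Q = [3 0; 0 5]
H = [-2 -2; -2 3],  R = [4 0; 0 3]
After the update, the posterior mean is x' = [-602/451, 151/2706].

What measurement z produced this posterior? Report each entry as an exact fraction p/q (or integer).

z = [3, 3]

x̄ = F·x = [4, -4]
P̄ = F·P·Fᵀ + Q = [19 -16; -16 21]
S = H·P̄·Hᵀ + R = [36 -18; -18 460]
K = P̄·Hᵀ·S⁻¹ = [-359/1353 -89/451; -1445/8118 90/451]
x' − x̄ = [-2406/451, 10975/2706] = K·y
y = (KᵀK)⁻¹·Kᵀ·(x' − x̄) = [3, 23]
z = y + H·x̄ = [3, 23] + [0, -20] = [3, 3]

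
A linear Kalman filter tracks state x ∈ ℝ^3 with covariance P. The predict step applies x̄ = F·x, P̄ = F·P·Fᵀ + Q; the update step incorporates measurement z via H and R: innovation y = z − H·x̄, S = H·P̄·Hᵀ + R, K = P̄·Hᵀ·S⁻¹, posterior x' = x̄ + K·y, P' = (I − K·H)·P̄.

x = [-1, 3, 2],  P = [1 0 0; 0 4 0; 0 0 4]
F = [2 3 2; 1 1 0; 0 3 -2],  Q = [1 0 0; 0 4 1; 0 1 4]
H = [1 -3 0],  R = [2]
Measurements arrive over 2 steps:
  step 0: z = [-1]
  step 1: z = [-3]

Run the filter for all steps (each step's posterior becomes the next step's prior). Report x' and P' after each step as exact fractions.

step 0: x̄ = F·x = [11, 2, 5]
step 0: P̄ = F·P·Fᵀ + Q = [57 14 20; 14 9 13; 20 13 56]
step 0: y = z − H·x̄ = [-6]
step 0: S = H·P̄·Hᵀ + R = [56]
step 0: K = P̄·Hᵀ·S⁻¹ = [15/56; -13/56; -19/56]
step 0: x' = x̄ + K·y = [263/28, 95/28, 197/28]
step 0: P' = (I − K·H)·P̄ = [2967/56 979/56 1405/56; 979/56 335/56 481/56; 1405/56 481/56 2775/56]
step 1: x̄ = F·x = [1205/28, 179/14, -109/28]
step 1: P̄ = F·P·Fᵀ + Q = [54799/56 7803/28 -7831/56; 7803/28 1371/14 113/28; -7831/56 113/28 8567/56]
step 1: y = z − H·x̄ = [-215/28]
step 1: S = H·P̄·Hᵀ + R = [10631/56]
step 1: K = P̄·Hᵀ·S⁻¹ = [7981/10631; -846/10631; -8509/10631]
step 1: x' = x̄ + K·y = [396230/10631, 142421/10631, 23952/10631]
step 1: P' = (I − K·H)·P̄ = [9265568/10631 3083202/10631 -273947/10631; 3083202/10631 1028298/10631 -85643/10631; -273947/10631 -85643/10631 333441/10631]

step 0: x' = [263/28, 95/28, 197/28], P' = [2967/56 979/56 1405/56; 979/56 335/56 481/56; 1405/56 481/56 2775/56]
step 1: x' = [396230/10631, 142421/10631, 23952/10631], P' = [9265568/10631 3083202/10631 -273947/10631; 3083202/10631 1028298/10631 -85643/10631; -273947/10631 -85643/10631 333441/10631]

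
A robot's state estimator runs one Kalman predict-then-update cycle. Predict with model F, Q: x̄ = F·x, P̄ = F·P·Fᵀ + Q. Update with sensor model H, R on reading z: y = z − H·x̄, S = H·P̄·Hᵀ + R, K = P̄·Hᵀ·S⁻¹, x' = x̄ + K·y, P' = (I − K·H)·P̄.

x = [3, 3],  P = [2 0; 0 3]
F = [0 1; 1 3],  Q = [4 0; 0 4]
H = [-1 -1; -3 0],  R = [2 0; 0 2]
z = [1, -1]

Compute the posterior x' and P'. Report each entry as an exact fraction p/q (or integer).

x' = [85/399, -52/133]
P' = [82/399 -22/133; -22/133 261/133]

x̄ = F·x = [3, 12]
P̄ = F·P·Fᵀ + Q = [7 9; 9 33]
y = z − H·x̄ = [16, 8]
S = H·P̄·Hᵀ + R = [60 48; 48 65]
K = P̄·Hᵀ·S⁻¹ = [-8/399 -41/133; -239/266 33/133]
x' = x̄ + K·y = [85/399, -52/133]
P' = (I − K·H)·P̄ = [82/399 -22/133; -22/133 261/133]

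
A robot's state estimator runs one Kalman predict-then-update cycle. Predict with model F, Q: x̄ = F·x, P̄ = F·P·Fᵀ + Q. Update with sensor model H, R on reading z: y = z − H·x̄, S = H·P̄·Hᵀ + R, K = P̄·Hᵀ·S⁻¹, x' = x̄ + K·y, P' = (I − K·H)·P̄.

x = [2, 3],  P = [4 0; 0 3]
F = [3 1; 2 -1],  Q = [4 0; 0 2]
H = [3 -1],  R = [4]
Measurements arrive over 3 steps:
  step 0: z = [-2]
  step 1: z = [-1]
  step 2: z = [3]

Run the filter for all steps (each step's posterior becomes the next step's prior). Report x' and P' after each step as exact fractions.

step 0: x̄ = F·x = [9, 1]
step 0: P̄ = F·P·Fᵀ + Q = [43 21; 21 21]
step 0: y = z − H·x̄ = [-28]
step 0: S = H·P̄·Hᵀ + R = [286]
step 0: K = P̄·Hᵀ·S⁻¹ = [54/143; 21/143]
step 0: x' = x̄ + K·y = [-225/143, -445/143]
step 0: P' = (I − K·H)·P̄ = [317/143 735/143; 735/143 2121/143]
step 1: x̄ = F·x = [-1120/143, -5/143]
step 1: P̄ = F·P·Fᵀ + Q = [9956/143 -954/143; -954/143 735/143]
step 1: y = z − H·x̄ = [292/13]
step 1: S = H·P̄·Hᵀ + R = [8785/13]
step 1: K = P̄·Hᵀ·S⁻¹ = [2802/8785; -327/8785]
step 1: x' = x̄ + K·y = [-64552/96635, -84173/96635]
step 1: P' = (I − K·H)·P̄ = [84632/96635 130608/96635; 130608/96635 406212/96635]
step 2: x̄ = F·x = [-277829/96635, -44931/96635]
step 2: P̄ = F·P·Fᵀ + Q = [2338088/96635 -29028/96635; -29028/96635 415578/96635]
step 2: y = z − H·x̄ = [1078461/96635]
step 2: S = H·P̄·Hᵀ + R = [22019078/96635]
step 2: K = P̄·Hᵀ·S⁻¹ = [3521646/11009539; -251331/11009539]
step 2: x' = x̄ + K·y = [7649285/11009539, -7923840/11009539]
step 2: P' = (I − K·H)·P̄ = [9699280/11009539 15011256/11009539; 15011256/11009539 46039092/11009539]

step 0: x' = [-225/143, -445/143], P' = [317/143 735/143; 735/143 2121/143]
step 1: x' = [-64552/96635, -84173/96635], P' = [84632/96635 130608/96635; 130608/96635 406212/96635]
step 2: x' = [7649285/11009539, -7923840/11009539], P' = [9699280/11009539 15011256/11009539; 15011256/11009539 46039092/11009539]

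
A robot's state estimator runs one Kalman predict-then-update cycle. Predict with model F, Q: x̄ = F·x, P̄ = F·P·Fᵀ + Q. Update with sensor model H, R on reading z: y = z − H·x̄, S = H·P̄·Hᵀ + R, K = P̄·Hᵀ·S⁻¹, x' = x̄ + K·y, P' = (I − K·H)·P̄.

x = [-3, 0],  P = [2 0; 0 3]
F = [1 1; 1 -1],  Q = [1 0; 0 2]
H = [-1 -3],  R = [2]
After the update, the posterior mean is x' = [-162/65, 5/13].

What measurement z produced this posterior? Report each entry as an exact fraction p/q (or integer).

x̄ = F·x = [-3, -3]
P̄ = F·P·Fᵀ + Q = [6 -1; -1 7]
S = H·P̄·Hᵀ + R = [65]
K = P̄·Hᵀ·S⁻¹ = [-3/65; -4/13]
x' − x̄ = [33/65, 44/13] = K·y
y = (KᵀK)⁻¹·Kᵀ·(x' − x̄) = [-11]
z = y + H·x̄ = [-11] + [12] = [1]

z = [1]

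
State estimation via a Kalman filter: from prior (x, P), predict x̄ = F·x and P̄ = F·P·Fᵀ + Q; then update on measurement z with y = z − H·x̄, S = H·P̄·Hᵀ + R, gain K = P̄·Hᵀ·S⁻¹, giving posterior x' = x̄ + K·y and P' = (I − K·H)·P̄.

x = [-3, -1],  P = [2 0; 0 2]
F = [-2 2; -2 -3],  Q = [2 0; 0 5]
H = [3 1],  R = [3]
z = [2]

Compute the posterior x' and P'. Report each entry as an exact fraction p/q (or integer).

x' = [-131/86, 1187/172]
P' = [149/43 -819/86; -819/86 4971/172]

x̄ = F·x = [4, 9]
P̄ = F·P·Fᵀ + Q = [18 -4; -4 31]
y = z − H·x̄ = [-19]
S = H·P̄·Hᵀ + R = [172]
K = P̄·Hᵀ·S⁻¹ = [25/86; 19/172]
x' = x̄ + K·y = [-131/86, 1187/172]
P' = (I − K·H)·P̄ = [149/43 -819/86; -819/86 4971/172]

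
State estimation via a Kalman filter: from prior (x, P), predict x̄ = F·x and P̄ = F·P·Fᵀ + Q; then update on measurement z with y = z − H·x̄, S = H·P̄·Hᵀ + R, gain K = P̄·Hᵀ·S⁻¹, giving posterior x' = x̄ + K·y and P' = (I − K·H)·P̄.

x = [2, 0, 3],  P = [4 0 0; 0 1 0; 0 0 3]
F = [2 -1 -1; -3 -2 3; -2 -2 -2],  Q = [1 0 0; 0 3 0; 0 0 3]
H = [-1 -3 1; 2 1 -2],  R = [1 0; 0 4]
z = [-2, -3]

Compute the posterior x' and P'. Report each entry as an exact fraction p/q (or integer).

x' = [-118901/85997, 111799/85997, 42814/85997]
P' = [430224/85997 -19094/85997 387423/85997; -19094/85997 27152/85997 28096/85997; 387423/85997 28096/85997 469193/85997]

x̄ = F·x = [1, 3, -10]
P̄ = F·P·Fᵀ + Q = [21 -31 -8; -31 70 10; -8 10 35]
y = z − H·x̄ = [18, -28]
S = H·P̄·Hᵀ + R = [457 -67; -67 198]
K = P̄·Hᵀ·S⁻¹ = [14481/85997 16627/85997; -34266/85997 -16807/85997; -2518/85997 -33861/85997]
x' = x̄ + K·y = [-118901/85997, 111799/85997, 42814/85997]
P' = (I − K·H)·P̄ = [430224/85997 -19094/85997 387423/85997; -19094/85997 27152/85997 28096/85997; 387423/85997 28096/85997 469193/85997]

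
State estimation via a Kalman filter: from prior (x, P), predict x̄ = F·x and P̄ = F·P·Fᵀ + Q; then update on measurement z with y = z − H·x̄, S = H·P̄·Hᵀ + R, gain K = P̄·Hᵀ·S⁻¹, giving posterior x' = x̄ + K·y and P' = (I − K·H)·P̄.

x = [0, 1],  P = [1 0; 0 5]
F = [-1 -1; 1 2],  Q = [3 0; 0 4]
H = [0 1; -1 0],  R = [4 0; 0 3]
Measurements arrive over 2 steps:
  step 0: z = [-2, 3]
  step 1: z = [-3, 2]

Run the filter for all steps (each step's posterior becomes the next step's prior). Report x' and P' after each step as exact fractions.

step 0: x̄ = F·x = [-1, 2]
step 0: P̄ = F·P·Fᵀ + Q = [9 -11; -11 25]
step 0: y = z − H·x̄ = [-4, 2]
step 0: S = H·P̄·Hᵀ + R = [29 11; 11 12]
step 0: K = P̄·Hᵀ·S⁻¹ = [-33/227 -140/227; 179/227 44/227]
step 0: x' = x̄ + K·y = [-375/227, -174/227]
step 0: P' = (I − K·H)·P̄ = [420/227 -132/227; -132/227 716/227]
step 1: x̄ = F·x = [549/227, -723/227]
step 1: P̄ = F·P·Fᵀ + Q = [1553/227 -1456/227; -1456/227 3664/227]
step 1: y = z − H·x̄ = [42/227, 1003/227]
step 1: S = H·P̄·Hᵀ + R = [4572/227 1456/227; 1456/227 2234/227]
step 1: K = P̄·Hᵀ·S⁻¹ = [-546/4457 -5485/8914; 3340/4457 728/4457]
step 1: x' = x̄ + K·y = [-2879/8914, -10361/4457]
step 1: P' = (I − K·H)·P̄ = [16455/8914 -2184/4457; -2184/4457 13360/4457]

step 0: x' = [-375/227, -174/227], P' = [420/227 -132/227; -132/227 716/227]
step 1: x' = [-2879/8914, -10361/4457], P' = [16455/8914 -2184/4457; -2184/4457 13360/4457]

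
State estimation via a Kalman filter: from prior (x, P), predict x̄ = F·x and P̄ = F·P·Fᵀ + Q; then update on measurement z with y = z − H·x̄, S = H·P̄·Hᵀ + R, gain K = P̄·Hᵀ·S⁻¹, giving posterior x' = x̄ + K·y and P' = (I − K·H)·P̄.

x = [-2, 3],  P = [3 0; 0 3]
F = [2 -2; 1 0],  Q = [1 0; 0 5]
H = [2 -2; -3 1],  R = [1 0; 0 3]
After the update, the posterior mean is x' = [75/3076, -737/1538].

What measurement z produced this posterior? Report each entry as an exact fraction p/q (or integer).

z = [1, -1]

x̄ = F·x = [-10, -2]
P̄ = F·P·Fᵀ + Q = [25 6; 6 8]
S = H·P̄·Hᵀ + R = [85 -118; -118 200]
K = P̄·Hᵀ·S⁻¹ = [-271/1538 -1381/3076; -495/769 -661/1538]
x' − x̄ = [30835/3076, 2339/1538] = K·y
y = (KᵀK)⁻¹·Kᵀ·(x' − x̄) = [17, -29]
z = y + H·x̄ = [17, -29] + [-16, 28] = [1, -1]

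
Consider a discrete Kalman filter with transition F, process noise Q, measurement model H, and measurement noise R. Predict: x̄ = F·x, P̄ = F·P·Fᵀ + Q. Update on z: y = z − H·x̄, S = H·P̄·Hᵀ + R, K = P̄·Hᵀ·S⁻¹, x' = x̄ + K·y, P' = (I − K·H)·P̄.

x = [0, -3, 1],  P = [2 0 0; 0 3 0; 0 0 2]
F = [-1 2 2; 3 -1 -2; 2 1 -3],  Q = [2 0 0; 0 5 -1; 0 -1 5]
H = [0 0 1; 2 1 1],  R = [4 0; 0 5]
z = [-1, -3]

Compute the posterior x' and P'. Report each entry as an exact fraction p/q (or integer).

x' = [-147/53, 173/53, -63/53]
P' = [9986/1113 -14408/1113 -3004/1113; -14408/1113 25838/1113 2608/1113; -3004/1113 2608/1113 3740/1113]

x̄ = F·x = [-4, 1, -6]
P̄ = F·P·Fᵀ + Q = [24 -20 -10; -20 34 20; -10 20 34]
y = z − H·x̄ = [5, 10]
S = H·P̄·Hᵀ + R = [38 34; 34 89]
K = P̄·Hᵀ·S⁻¹ = [-751/1113 512/1113; 652/1113 -74/1113; 935/1113 68/1113]
x' = x̄ + K·y = [-147/53, 173/53, -63/53]
P' = (I − K·H)·P̄ = [9986/1113 -14408/1113 -3004/1113; -14408/1113 25838/1113 2608/1113; -3004/1113 2608/1113 3740/1113]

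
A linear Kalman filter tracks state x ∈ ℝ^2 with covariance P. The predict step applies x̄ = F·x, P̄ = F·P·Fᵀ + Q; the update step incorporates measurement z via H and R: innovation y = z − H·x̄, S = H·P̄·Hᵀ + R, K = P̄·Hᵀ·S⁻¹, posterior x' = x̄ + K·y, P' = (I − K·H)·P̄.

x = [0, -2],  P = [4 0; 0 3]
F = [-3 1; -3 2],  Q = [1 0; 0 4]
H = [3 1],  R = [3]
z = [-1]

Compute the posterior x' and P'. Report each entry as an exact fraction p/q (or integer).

x' = [124/667, -1066/667]
P' = [436/667 -822/667; -822/667 3000/667]

x̄ = F·x = [-2, -4]
P̄ = F·P·Fᵀ + Q = [40 42; 42 52]
y = z − H·x̄ = [9]
S = H·P̄·Hᵀ + R = [667]
K = P̄·Hᵀ·S⁻¹ = [162/667; 178/667]
x' = x̄ + K·y = [124/667, -1066/667]
P' = (I − K·H)·P̄ = [436/667 -822/667; -822/667 3000/667]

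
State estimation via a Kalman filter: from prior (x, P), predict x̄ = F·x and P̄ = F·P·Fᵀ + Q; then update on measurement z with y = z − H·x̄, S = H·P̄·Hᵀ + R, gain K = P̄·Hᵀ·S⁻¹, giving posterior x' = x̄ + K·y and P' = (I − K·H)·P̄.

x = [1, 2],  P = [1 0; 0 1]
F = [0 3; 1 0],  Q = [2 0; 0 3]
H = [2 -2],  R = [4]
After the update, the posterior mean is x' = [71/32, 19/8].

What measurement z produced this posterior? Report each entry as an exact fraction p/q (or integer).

z = [-1]

x̄ = F·x = [6, 1]
P̄ = F·P·Fᵀ + Q = [11 0; 0 4]
S = H·P̄·Hᵀ + R = [64]
K = P̄·Hᵀ·S⁻¹ = [11/32; -1/8]
x' − x̄ = [-121/32, 11/8] = K·y
y = (KᵀK)⁻¹·Kᵀ·(x' − x̄) = [-11]
z = y + H·x̄ = [-11] + [10] = [-1]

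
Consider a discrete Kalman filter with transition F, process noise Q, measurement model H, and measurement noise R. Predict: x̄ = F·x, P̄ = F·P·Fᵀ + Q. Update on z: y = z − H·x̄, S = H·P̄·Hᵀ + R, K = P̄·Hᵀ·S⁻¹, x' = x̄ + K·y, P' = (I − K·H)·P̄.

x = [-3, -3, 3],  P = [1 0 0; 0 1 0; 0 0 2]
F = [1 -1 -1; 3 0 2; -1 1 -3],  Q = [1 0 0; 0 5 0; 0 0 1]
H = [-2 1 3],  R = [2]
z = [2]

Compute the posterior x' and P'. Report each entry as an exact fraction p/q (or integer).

x̄ = F·x = [-3, -3, -9]
P̄ = F·P·Fᵀ + Q = [5 -1 4; -1 22 -15; 4 -15 21]
y = z − H·x̄ = [26]
S = H·P̄·Hᵀ + R = [99]
K = P̄·Hᵀ·S⁻¹ = [1/99; -7/33; 40/99]
x' = x̄ + K·y = [-271/99, -281/33, 149/99]
P' = (I − K·H)·P̄ = [494/99 -26/33 356/99; -26/33 193/11 -215/33; 356/99 -215/33 479/99]

x' = [-271/99, -281/33, 149/99]
P' = [494/99 -26/33 356/99; -26/33 193/11 -215/33; 356/99 -215/33 479/99]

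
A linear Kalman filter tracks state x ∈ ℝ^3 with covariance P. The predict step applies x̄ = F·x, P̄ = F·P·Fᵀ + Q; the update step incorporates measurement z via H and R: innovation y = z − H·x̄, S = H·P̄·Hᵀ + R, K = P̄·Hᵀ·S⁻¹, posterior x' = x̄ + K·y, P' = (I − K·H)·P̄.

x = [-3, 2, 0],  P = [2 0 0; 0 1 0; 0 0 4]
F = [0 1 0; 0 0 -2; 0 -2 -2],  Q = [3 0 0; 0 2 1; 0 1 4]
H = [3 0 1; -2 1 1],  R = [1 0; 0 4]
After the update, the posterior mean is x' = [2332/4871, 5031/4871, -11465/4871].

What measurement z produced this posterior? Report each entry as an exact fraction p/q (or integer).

z = [-1, -2]

x̄ = F·x = [2, 0, -4]
P̄ = F·P·Fᵀ + Q = [4 0 -2; 0 18 17; -2 17 24]
S = H·P̄·Hᵀ + R = [49 15; 15 104]
K = P̄·Hᵀ·S⁻¹ = [1190/4871 -640/4871; 1243/4871 1460/4871; 1197/4871 1935/4871]
x' − x̄ = [-7410/4871, 5031/4871, 8019/4871] = K·y
y = (KᵀK)⁻¹·Kᵀ·(x' − x̄) = [-3, 6]
z = y + H·x̄ = [-3, 6] + [2, -8] = [-1, -2]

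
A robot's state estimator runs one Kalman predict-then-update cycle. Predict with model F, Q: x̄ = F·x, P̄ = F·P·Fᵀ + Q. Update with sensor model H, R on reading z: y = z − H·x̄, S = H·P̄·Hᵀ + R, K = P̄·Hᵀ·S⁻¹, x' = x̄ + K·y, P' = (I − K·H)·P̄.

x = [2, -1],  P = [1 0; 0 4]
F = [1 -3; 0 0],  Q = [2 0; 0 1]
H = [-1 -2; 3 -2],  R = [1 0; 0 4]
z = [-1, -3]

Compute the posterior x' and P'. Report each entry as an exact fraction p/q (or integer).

x' = [-441/1009, 1876/3027]
P' = [312/1009 -26/1009; -26/1009 511/3027]

x̄ = F·x = [5, 0]
P̄ = F·P·Fᵀ + Q = [39 0; 0 1]
y = z − H·x̄ = [4, -18]
S = H·P̄·Hᵀ + R = [44 -113; -113 359]
K = P̄·Hᵀ·S⁻¹ = [-260/1009 247/1009; -944/3027 -314/3027]
x' = x̄ + K·y = [-441/1009, 1876/3027]
P' = (I − K·H)·P̄ = [312/1009 -26/1009; -26/1009 511/3027]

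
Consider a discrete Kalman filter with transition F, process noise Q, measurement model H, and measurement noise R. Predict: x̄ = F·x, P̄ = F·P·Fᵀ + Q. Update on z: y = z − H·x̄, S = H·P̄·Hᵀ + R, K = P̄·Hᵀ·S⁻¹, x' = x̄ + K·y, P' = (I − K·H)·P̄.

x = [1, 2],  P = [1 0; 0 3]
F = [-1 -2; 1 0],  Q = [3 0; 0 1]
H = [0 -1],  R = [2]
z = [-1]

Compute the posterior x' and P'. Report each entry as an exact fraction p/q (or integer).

x̄ = F·x = [-5, 1]
P̄ = F·P·Fᵀ + Q = [16 -1; -1 2]
y = z − H·x̄ = [0]
S = H·P̄·Hᵀ + R = [4]
K = P̄·Hᵀ·S⁻¹ = [1/4; -1/2]
x' = x̄ + K·y = [-5, 1]
P' = (I − K·H)·P̄ = [63/4 -1/2; -1/2 1]

x' = [-5, 1]
P' = [63/4 -1/2; -1/2 1]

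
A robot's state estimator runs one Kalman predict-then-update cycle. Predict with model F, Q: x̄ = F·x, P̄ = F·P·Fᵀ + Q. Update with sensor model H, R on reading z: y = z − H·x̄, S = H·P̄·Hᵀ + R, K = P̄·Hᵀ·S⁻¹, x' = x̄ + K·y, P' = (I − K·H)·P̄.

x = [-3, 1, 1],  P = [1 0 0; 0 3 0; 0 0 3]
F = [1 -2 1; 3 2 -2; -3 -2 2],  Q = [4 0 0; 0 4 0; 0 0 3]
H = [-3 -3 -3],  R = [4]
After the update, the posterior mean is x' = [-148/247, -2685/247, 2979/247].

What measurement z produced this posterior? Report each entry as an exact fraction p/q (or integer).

x̄ = F·x = [-4, -9, 9]
P̄ = F·P·Fᵀ + Q = [20 -15 15; -15 37 -33; 15 -33 36]
S = H·P̄·Hᵀ + R = [247]
K = P̄·Hᵀ·S⁻¹ = [-60/247; 33/247; -54/247]
x' − x̄ = [840/247, -462/247, 756/247] = K·y
y = (KᵀK)⁻¹·Kᵀ·(x' − x̄) = [-14]
z = y + H·x̄ = [-14] + [12] = [-2]

z = [-2]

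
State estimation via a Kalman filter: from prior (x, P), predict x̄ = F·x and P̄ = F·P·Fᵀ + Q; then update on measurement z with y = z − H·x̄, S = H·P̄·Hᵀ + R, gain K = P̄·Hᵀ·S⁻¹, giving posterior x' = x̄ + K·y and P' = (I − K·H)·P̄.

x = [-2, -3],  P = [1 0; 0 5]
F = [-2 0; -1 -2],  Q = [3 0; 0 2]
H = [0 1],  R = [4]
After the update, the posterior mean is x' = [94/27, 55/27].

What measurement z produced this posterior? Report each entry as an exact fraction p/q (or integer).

z = [1]

x̄ = F·x = [4, 8]
P̄ = F·P·Fᵀ + Q = [7 2; 2 23]
S = H·P̄·Hᵀ + R = [27]
K = P̄·Hᵀ·S⁻¹ = [2/27; 23/27]
x' − x̄ = [-14/27, -161/27] = K·y
y = (KᵀK)⁻¹·Kᵀ·(x' − x̄) = [-7]
z = y + H·x̄ = [-7] + [8] = [1]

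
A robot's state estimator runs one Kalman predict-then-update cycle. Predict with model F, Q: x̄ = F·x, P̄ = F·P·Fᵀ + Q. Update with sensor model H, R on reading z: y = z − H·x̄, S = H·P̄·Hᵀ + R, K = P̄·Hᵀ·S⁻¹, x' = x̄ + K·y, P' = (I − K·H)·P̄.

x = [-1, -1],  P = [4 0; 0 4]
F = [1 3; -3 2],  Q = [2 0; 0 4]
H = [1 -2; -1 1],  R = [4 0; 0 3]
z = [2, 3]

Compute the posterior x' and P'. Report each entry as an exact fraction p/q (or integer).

x' = [-2084/317, -1283/317]
P' = [17916/1585 11112/1585; 11112/1585 8064/1585]

x̄ = F·x = [-4, 1]
P̄ = F·P·Fᵀ + Q = [42 12; 12 56]
y = z − H·x̄ = [8, -2]
S = H·P̄·Hᵀ + R = [222 -118; -118 77]
K = P̄·Hᵀ·S⁻¹ = [-1077/1585 -2268/1585; -1254/1585 -1016/1585]
x' = x̄ + K·y = [-2084/317, -1283/317]
P' = (I − K·H)·P̄ = [17916/1585 11112/1585; 11112/1585 8064/1585]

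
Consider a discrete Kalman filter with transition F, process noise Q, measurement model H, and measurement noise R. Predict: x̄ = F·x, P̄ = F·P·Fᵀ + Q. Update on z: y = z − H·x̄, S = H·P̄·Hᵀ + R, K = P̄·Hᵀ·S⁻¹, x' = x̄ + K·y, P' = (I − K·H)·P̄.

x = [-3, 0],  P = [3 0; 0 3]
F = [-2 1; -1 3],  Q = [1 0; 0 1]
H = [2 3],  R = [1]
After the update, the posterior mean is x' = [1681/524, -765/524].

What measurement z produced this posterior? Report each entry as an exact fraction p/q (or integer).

x̄ = F·x = [6, 3]
P̄ = F·P·Fᵀ + Q = [16 15; 15 31]
S = H·P̄·Hᵀ + R = [524]
K = P̄·Hᵀ·S⁻¹ = [77/524; 123/524]
x' − x̄ = [-1463/524, -2337/524] = K·y
y = (KᵀK)⁻¹·Kᵀ·(x' − x̄) = [-19]
z = y + H·x̄ = [-19] + [21] = [2]

z = [2]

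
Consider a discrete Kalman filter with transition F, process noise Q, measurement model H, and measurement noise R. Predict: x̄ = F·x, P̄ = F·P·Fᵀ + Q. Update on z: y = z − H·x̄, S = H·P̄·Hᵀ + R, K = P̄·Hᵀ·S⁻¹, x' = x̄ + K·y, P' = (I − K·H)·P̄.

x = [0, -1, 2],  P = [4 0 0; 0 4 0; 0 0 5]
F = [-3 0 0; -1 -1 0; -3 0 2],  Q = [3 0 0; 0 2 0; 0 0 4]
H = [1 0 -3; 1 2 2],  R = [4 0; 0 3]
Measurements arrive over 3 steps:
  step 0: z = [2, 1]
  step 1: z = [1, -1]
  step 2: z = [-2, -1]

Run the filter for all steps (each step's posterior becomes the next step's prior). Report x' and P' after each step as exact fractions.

step 0: x' = [-3642/11969, 74917/59845, -7888/11969], P' = [57264/11969 -37884/11969 15732/11969; -37884/11969 184818/59845 -14772/11969; 15732/11969 -14772/11969 9228/11969]
step 1: x' = [17667419/17812849, -50844709/53438547, -1635554/53438547], P' = [367284152/89064245 -651603892/267192735 280153924/267192735; -651603892/267192735 1806390212/801578205 -722057924/801578205; 280153924/267192735 -722057924/801578205 506893508/801578205]
step 2: x' = [-1467424491333/1079592776765, 560990769892/3238778330295, 206209293821/3238778330295], P' = [4057977818112/1079592776765 -2334884397556/1079592776765 1011681181252/1079592776765; -2334884397556/1079592776765 6624059174074/3238778330295 -2645002375828/3238778330295; 1011681181252/1079592776765 -2645002375828/3238778330295 1937753475556/3238778330295]

step 0: x̄ = F·x = [0, 1, 4]
step 0: P̄ = F·P·Fᵀ + Q = [39 12 36; 12 10 12; 36 12 60]
step 0: y = z − H·x̄ = [14, -9]
step 0: S = H·P̄·Hᵀ + R = [367 -405; -405 610]
step 0: K = P̄·Hᵀ·S⁻¹ = [2517/11969 4320/11969; 1608/11969 10832/59845; -2988/11969 1548/11969]
step 0: x' = x̄ + K·y = [-3642/11969, 74917/59845, -7888/11969]
step 0: P' = (I − K·H)·P̄ = [57264/11969 -37884/11969 15732/11969; -37884/11969 184818/59845 -14772/11969; 15732/11969 -14772/11969 9228/11969]
step 1: x̄ = F·x = [10926/11969, -56707/59845, -4850/11969]
step 1: P̄ = F·P·Fᵀ + Q = [551283/11969 58140/11969 420984/11969; 58140/11969 211988/59845 56220/11969; 420984/11969 56220/11969 411380/11969]
step 1: y = z − H·x̄ = [-13507/11969, 47439/59845]
step 1: S = H·P̄·Hᵀ + R = [1775675/11969 -2559021/11969; -2559021/11969 23842782/59845]
step 1: K = P̄·Hᵀ·S⁻¹ = [21782557/89064245 23930168/53438547; 17613508/267192735 14256860/160315641; -56684896/267192735 27342196/160315641]
step 1: x' = x̄ + K·y = [17667419/17812849, -50844709/53438547, -1635554/53438547]
step 1: P' = (I − K·H)·P̄ = [367284152/89064245 -651603892/267192735 280153924/267192735; -651603892/267192735 1806390212/801578205 -722057924/801578205; 280153924/267192735 -722057924/801578205 506893508/801578205]
step 2: x̄ = F·x = [-53002257/17812849, -2157548/53438547, -162277879/53438547]
step 2: P̄ = F·P·Fᵀ + Q = [3572750103/89064245 450248564/89064245 549049904/17812849; 450248564/89064245 2805480638/801578205 763085876/160315641; 549049904/17812849 763085876/160315641 4979672380/160315641]
step 2: y = z − H·x̄ = [-144901320/17812849, 144813026/17812849]
step 2: S = H·P̄·Hᵀ + R = [12355871863/89064245 -17414529809/89064245; -17414529809/89064245 32326246862/89064245]
step 2: K = P̄·Hᵀ·S⁻¹ = [255733568589/1079592776765 470523795168/1079592776765; 77529494568/1079592776765 317820134608/3238778330295; -231518073576/1079592776765 540181914404/3238778330295]
step 2: x' = x̄ + K·y = [-1467424491333/1079592776765, 560990769892/3238778330295, 206209293821/3238778330295]
step 2: P' = (I − K·H)·P̄ = [4057977818112/1079592776765 -2334884397556/1079592776765 1011681181252/1079592776765; -2334884397556/1079592776765 6624059174074/3238778330295 -2645002375828/3238778330295; 1011681181252/1079592776765 -2645002375828/3238778330295 1937753475556/3238778330295]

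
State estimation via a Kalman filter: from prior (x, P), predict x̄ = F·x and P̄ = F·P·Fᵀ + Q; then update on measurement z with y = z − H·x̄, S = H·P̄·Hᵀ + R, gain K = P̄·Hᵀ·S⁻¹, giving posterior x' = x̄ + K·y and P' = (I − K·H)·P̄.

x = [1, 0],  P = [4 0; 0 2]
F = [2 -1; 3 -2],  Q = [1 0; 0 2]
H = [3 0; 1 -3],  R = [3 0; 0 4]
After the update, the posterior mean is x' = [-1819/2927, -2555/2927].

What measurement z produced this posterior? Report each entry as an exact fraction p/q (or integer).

x̄ = F·x = [2, 3]
P̄ = F·P·Fᵀ + Q = [19 28; 28 46]
S = H·P̄·Hᵀ + R = [174 -195; -195 269]
K = P̄·Hᵀ·S⁻¹ = [886/2927 -65/2927; 382/2927 -920/2927]
x' − x̄ = [-7673/2927, -11336/2927] = K·y
y = (KᵀK)⁻¹·Kᵀ·(x' − x̄) = [-8, 9]
z = y + H·x̄ = [-8, 9] + [6, -7] = [-2, 2]

z = [-2, 2]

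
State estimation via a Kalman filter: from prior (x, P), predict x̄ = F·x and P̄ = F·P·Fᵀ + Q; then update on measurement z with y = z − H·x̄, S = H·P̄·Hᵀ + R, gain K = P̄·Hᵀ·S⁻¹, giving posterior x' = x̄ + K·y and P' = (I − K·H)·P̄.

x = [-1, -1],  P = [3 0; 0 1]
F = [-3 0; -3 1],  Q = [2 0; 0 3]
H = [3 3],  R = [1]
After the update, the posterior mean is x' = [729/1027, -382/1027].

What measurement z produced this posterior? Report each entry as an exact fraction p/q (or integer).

x̄ = F·x = [3, 2]
P̄ = F·P·Fᵀ + Q = [29 27; 27 31]
S = H·P̄·Hᵀ + R = [1027]
K = P̄·Hᵀ·S⁻¹ = [168/1027; 174/1027]
x' − x̄ = [-2352/1027, -2436/1027] = K·y
y = (KᵀK)⁻¹·Kᵀ·(x' − x̄) = [-14]
z = y + H·x̄ = [-14] + [15] = [1]

z = [1]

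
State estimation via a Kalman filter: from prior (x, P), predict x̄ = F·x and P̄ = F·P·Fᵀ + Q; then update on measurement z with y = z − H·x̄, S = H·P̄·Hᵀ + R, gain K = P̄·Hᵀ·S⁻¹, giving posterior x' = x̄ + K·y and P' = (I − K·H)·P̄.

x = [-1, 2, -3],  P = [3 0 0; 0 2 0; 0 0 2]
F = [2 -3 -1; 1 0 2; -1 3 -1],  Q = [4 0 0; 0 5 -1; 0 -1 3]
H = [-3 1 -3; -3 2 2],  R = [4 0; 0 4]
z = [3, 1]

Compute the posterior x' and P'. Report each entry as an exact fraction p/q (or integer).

x̄ = F·x = [-5, -7, 10]
P̄ = F·P·Fᵀ + Q = [36 2 -22; 2 16 -8; -22 -8 26]
y = z − H·x̄ = [25, -20]
S = H·P̄·Hᵀ + R = [218 148; 148 672]
K = P̄·Hᵀ·S⁻¹ = [-311/7787 -3293/15574; 2671/15574 -713/31148; -3567/15574 6299/31148]
x' = x̄ + K·y = [-1060/599, -2701/1198, 275/1198]
P' = (I − K·H)·P̄ = [24210/7787 42613/7787 -9591/7787; 42613/7787 161935/15574 -34809/15574; -9591/7787 -34809/15574 12335/15574]

x' = [-1060/599, -2701/1198, 275/1198]
P' = [24210/7787 42613/7787 -9591/7787; 42613/7787 161935/15574 -34809/15574; -9591/7787 -34809/15574 12335/15574]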